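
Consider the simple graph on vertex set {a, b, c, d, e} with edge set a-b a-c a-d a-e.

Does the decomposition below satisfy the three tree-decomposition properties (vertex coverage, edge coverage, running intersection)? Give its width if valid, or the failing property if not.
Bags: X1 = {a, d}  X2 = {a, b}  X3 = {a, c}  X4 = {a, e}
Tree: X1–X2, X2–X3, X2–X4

Yes; width 1.

Checking the three conditions: (i) the bags cover all of {a, b, c, d, e}; (ii) for each edge, some bag contains both endpoints; (iii) the bags containing any fixed vertex form a subtree. All hold, so the decomposition is valid with width 2 − 1 = 1.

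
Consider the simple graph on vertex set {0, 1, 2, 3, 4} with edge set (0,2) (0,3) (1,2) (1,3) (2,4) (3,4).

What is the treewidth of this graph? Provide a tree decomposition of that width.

Treewidth 2.
One optimal decomposition is:
Bags: B1 = {2, 3, 4}  B2 = {0, 2, 3}  B3 = {1, 2, 3}
Tree: B1–B2, B2–B3

The largest bag has 3 vertices, giving width 2; this decomposition certifies tw(G) ≤ 2. For the lower bound, G contains the cycle 2–4–3–0–2, so G is not a forest; only forests have treewidth ≤ 1, hence tw(G) ≥ 2. Hence tw(G) = 2 exactly.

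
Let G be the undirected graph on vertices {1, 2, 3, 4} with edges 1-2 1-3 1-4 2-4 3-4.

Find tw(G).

A width-2 tree decomposition is:
Bags: B1 = {1, 3, 4}  B2 = {1, 2, 4}
Tree: B1–B2
The largest bag has 3 vertices, giving width 2; this decomposition certifies tw(G) ≤ 2. Conversely, {1, 2, 4} is a clique of size 3, and the vertices of any clique must share a bag in every tree decomposition; so some bag has ≥ 3 vertices and tw(G) ≥ 2. The upper and lower bounds meet at 2, so that is the treewidth.

2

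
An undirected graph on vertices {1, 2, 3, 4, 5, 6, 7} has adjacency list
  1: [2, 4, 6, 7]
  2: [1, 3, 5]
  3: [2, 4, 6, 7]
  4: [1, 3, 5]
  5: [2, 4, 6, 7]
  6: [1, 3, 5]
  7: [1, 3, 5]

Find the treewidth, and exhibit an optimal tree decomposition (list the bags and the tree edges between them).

Each bag holds 4 vertices, so the decomposition has width 3, which upper-bounds the treewidth. For the lower bound: the 4 vertex sets {2,5}, {3,6}, {1}, {4} are disjoint, each induces a connected subgraph, and every pair is joined by at least one edge of G. Contracting each set to a single vertex therefore yields K_{4} as a minor, and since treewidth is minor-monotone, tw(G) ≥ tw(K_{4}) = 3. Hence tw(G) = 3 exactly.

Treewidth 3.
One optimal decomposition is:
Bags: B1 = {1, 2, 3, 5}  B2 = {1, 3, 5, 6}  B3 = {1, 3, 4, 5}  B4 = {1, 3, 5, 7}
Tree: B1–B2, B2–B3, B3–B4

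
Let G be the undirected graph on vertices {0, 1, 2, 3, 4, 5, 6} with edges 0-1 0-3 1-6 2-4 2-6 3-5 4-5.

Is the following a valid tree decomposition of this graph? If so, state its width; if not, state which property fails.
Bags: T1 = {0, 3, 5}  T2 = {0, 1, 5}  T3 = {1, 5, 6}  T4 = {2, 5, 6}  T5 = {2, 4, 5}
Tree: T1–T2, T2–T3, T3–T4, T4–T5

Yes; width 2.

Vertex coverage: the bags together contain {0, 1, 2, 3, 4, 5, 6}, the full vertex set. Edge coverage: each edge of G has both endpoints in at least one bag. Running intersection: for every vertex, the bags containing it form a connected subtree. All three properties hold, so this is a valid tree decomposition of width max|bag| − 1 = 2, and hence tw(G) ≤ 2.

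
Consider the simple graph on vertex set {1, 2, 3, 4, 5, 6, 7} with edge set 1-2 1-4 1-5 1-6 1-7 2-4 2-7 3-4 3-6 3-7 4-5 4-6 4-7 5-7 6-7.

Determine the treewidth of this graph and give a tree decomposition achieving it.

Every bag has size at most 4, so the width is 4 − 1 = 3 and tw(G) ≤ 3. For the lower bound, the 4 vertices {1, 2, 4, 7} are pairwise adjacent, and any tree decomposition puts a clique entirely inside one bag — forcing width ≥ 3. The upper and lower bounds meet at 3, so that is the treewidth.

Treewidth 3.
Bags: B1 = {3, 4, 6, 7}  B2 = {1, 4, 6, 7}  B3 = {1, 4, 5, 7}  B4 = {1, 2, 4, 7}
Tree: B1–B2, B2–B3, B2–B4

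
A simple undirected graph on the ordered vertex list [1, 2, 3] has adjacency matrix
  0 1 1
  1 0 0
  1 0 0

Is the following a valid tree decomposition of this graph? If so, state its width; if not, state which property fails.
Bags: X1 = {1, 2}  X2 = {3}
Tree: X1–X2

No — edge (1,3) lies in no bag.

A tree decomposition must satisfy three properties: every vertex lies in some bag; for every edge, both endpoints lie together in some bag; and for every vertex, the bags containing it form a connected subtree. Here edge (1,3) lies in no bag, so the decomposition is invalid.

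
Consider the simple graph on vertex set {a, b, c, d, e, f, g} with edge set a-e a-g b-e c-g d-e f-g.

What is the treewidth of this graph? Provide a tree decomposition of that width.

Treewidth 1.
One such decomposition:
Bags: B1 = {f, g}  B2 = {a, g}  B3 = {a, e}  B4 = {d, e}  B5 = {b, e}  B6 = {c, g}
Tree: B1–B2, B2–B3, B3–B4, B4–B5, B2–B6

Each bag holds 2 vertices, so the decomposition has width 1, which upper-bounds the treewidth. Since G has at least one edge (e.g. g–f), it is not an edgeless graph, so tw(G) ≥ 1. Therefore the treewidth is 1.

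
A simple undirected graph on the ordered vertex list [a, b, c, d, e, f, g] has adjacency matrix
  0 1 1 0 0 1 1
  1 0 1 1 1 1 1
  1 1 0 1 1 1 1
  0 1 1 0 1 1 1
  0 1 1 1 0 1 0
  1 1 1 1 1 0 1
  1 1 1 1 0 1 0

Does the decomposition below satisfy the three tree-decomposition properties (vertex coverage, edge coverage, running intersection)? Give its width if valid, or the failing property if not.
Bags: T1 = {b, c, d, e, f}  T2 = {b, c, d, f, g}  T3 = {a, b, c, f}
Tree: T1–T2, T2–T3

No — edge (g,a) lies in no bag.

A tree decomposition must satisfy three properties: every vertex lies in some bag; for every edge, both endpoints lie together in some bag; and for every vertex, the bags containing it form a connected subtree. Here edge (g,a) lies in no bag, so the decomposition is invalid.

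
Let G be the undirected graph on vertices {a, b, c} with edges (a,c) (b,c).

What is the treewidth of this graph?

A width-1 tree decomposition is:
Bags: B1 = {b, c}  B2 = {a, c}
Tree: B1–B2
Each bag holds 2 vertices, so the decomposition has width 1, which upper-bounds the treewidth. Since G has at least one edge (e.g. c–b), it is not an edgeless graph, so tw(G) ≥ 1. The upper and lower bounds meet at 1, so that is the treewidth.

1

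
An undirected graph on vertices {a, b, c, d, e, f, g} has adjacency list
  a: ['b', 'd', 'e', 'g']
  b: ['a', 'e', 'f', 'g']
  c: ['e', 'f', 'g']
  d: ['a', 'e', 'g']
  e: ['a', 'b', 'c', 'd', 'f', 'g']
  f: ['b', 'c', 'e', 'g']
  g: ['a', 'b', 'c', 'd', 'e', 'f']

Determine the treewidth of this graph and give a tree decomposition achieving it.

The largest bag has 4 vertices, giving width 3; this decomposition certifies tw(G) ≤ 3. Conversely, {a, d, e, g} is a clique of size 4, and the vertices of any clique must share a bag in every tree decomposition; so some bag has ≥ 4 vertices and tw(G) ≥ 3. Therefore the treewidth is 3.

Treewidth 3.
One optimal decomposition is:
Bags: B1 = {b, e, f, g}  B2 = {a, b, e, g}  B3 = {c, e, f, g}  B4 = {a, d, e, g}
Tree: B1–B2, B1–B3, B2–B4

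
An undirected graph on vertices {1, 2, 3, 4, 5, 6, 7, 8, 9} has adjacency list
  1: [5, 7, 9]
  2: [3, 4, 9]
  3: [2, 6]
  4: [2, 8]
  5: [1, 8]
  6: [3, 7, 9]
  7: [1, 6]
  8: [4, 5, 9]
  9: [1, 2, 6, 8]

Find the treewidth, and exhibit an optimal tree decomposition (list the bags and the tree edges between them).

Treewidth 3.
Bags: B1 = {2, 3, 6, 7}  B2 = {2, 6, 7, 9}  B3 = {1, 2, 7, 9}  B4 = {1, 2, 4, 9}  B5 = {1, 4, 8, 9}  B6 = {1, 4, 5, 8}
Tree: B1–B2, B2–B3, B3–B4, B4–B5, B5–B6

The largest bag has 4 vertices, giving width 3; this decomposition certifies tw(G) ≤ 3. For the lower bound: the 4 vertex sets {3,6,7}, {2}, {9}, {1,4,5,8} are disjoint, each induces a connected subgraph, and every pair is joined by at least one edge of G. Contracting each set to a single vertex therefore yields K_{4} as a minor, and since treewidth is minor-monotone, tw(G) ≥ tw(K_{4}) = 3. Combining the bounds, tw(G) = 3.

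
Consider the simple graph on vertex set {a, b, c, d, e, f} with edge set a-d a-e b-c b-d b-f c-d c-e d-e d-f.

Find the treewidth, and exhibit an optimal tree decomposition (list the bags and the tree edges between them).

The largest bag has 3 vertices, giving width 2; this decomposition certifies tw(G) ≤ 2. On the other hand G contains the 3-clique {c, d, e}. A clique must lie in a single bag of any decomposition, so no decomposition can have width below 2. Therefore the treewidth is 2.

Treewidth 2.
One optimal decomposition is:
Bags: B1 = {b, c, d}  B2 = {b, d, f}  B3 = {c, d, e}  B4 = {a, d, e}
Tree: B1–B2, B1–B3, B3–B4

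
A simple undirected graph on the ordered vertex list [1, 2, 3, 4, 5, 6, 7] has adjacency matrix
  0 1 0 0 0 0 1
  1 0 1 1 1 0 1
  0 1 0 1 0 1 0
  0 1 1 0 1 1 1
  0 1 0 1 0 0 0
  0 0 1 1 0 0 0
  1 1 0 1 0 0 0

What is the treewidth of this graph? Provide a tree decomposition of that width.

The largest bag has 3 vertices, giving width 2; this decomposition certifies tw(G) ≤ 2. On the other hand G contains the 3-clique {1, 2, 7}. A clique must lie in a single bag of any decomposition, so no decomposition can have width below 2. Hence tw(G) = 2 exactly.

Treewidth 2.
One optimal decomposition is:
Bags: B1 = {2, 3, 4}  B2 = {3, 4, 6}  B3 = {2, 4, 5}  B4 = {2, 4, 7}  B5 = {1, 2, 7}
Tree: B1–B2, B1–B3, B1–B4, B4–B5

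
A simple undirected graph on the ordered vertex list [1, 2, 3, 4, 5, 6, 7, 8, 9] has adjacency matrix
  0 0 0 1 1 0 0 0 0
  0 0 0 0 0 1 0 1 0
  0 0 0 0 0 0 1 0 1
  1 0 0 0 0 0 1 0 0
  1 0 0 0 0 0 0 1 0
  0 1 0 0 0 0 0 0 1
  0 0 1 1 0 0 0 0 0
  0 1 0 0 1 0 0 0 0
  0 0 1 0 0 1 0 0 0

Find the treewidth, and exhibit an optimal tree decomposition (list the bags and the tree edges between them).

Each bag holds 3 vertices, so the decomposition has width 2, which upper-bounds the treewidth. Since 9–6–2–8–5–1–4–7–3–9 is a cycle in G, G is not acyclic. Forests are exactly the graphs of treewidth ≤ 1, so tw(G) ≥ 2. Therefore the treewidth is 2.

Treewidth 2.
One optimal decomposition is:
Bags: B1 = {2, 6, 9}  B2 = {2, 8, 9}  B3 = {5, 8, 9}  B4 = {1, 5, 9}  B5 = {1, 4, 9}  B6 = {4, 7, 9}  B7 = {3, 7, 9}
Tree: B1–B2, B2–B3, B3–B4, B4–B5, B5–B6, B6–B7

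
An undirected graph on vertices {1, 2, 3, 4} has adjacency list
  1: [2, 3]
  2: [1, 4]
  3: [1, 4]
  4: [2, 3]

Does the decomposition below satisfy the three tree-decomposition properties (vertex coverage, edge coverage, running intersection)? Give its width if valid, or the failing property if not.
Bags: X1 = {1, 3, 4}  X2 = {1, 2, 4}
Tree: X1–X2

Every vertex of G appears in some bag (union = {1, 2, 3, 4}); every edge is covered by a bag; and for each vertex v the set of bags containing v is connected in the bag tree. The decomposition is therefore valid. The largest bag has 3 vertices, so the width is 2.

Yes; width 2.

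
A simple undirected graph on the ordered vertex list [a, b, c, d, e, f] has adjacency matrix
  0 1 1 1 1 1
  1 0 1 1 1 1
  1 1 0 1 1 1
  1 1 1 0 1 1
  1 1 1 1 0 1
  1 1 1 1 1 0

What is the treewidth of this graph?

5

A width-5 tree decomposition is:
Bags: B1 = {a, b, c, d, e, f}
Tree: (single bag)
A single bag containing all 6 vertices is trivially a valid decomposition of width 5. Conversely, {a, b, c, d, e, f} is a clique of size 6, and the vertices of any clique must share a bag in every tree decomposition; so some bag has ≥ 6 vertices and tw(G) ≥ 5. Combining the bounds, tw(G) = 5.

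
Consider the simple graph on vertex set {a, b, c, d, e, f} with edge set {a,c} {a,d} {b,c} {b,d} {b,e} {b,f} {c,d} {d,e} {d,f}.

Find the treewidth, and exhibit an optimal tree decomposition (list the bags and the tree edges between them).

Treewidth 2.
One optimal decomposition is:
Bags: B1 = {b, d, e}  B2 = {b, d, f}  B3 = {b, c, d}  B4 = {a, c, d}
Tree: B1–B2, B1–B3, B3–B4

Each bag holds 3 vertices, so the decomposition has width 2, which upper-bounds the treewidth. Conversely, {a, c, d} is a clique of size 3, and the vertices of any clique must share a bag in every tree decomposition; so some bag has ≥ 3 vertices and tw(G) ≥ 2. Combining the bounds, tw(G) = 2.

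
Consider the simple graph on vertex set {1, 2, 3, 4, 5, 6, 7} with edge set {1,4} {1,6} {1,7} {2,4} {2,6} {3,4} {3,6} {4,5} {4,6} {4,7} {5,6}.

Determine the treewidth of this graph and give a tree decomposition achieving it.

Treewidth 2.
One such decomposition:
Bags: B1 = {1, 4, 6}  B2 = {2, 4, 6}  B3 = {1, 4, 7}  B4 = {4, 5, 6}  B5 = {3, 4, 6}
Tree: B1–B2, B1–B3, B1–B4, B1–B5

Every bag has size at most 3, so the width is 3 − 1 = 2 and tw(G) ≤ 2. Conversely, {1, 4, 6} is a clique of size 3, and the vertices of any clique must share a bag in every tree decomposition; so some bag has ≥ 3 vertices and tw(G) ≥ 2. Combining the bounds, tw(G) = 2.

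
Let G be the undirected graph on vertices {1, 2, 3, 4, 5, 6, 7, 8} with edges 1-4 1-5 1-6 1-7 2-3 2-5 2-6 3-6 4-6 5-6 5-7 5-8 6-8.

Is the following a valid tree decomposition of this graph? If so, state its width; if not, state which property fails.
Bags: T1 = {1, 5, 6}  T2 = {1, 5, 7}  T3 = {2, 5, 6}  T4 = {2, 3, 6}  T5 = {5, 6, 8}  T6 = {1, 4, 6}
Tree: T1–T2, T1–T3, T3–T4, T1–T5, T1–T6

Every vertex of G appears in some bag (union = {1, 2, 3, 4, 5, 6, 7, 8}); every edge is covered by a bag; and for each vertex v the set of bags containing v is connected in the bag tree. The decomposition is therefore valid. The largest bag has 3 vertices, so the width is 2.

Yes; width 2.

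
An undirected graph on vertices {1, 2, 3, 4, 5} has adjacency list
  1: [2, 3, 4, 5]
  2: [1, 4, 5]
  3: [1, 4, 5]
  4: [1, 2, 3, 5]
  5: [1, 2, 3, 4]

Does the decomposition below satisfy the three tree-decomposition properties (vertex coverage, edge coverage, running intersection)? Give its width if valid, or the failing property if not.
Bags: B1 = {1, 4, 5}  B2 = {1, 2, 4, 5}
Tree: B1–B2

A tree decomposition must satisfy three properties: every vertex lies in some bag; for every edge, both endpoints lie together in some bag; and for every vertex, the bags containing it form a connected subtree. Here vertex 3 appears in no bag, so the decomposition is invalid.

No — vertex 3 appears in no bag.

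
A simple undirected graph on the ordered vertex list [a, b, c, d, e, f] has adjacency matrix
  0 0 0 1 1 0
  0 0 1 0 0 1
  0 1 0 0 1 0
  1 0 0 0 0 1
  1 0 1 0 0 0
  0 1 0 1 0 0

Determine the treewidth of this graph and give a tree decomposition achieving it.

Treewidth 2.
One such decomposition:
Bags: B1 = {b, c, f}  B2 = {c, d, f}  B3 = {a, c, d}  B4 = {a, c, e}
Tree: B1–B2, B2–B3, B3–B4

The largest bag has 3 vertices, giving width 2; this decomposition certifies tw(G) ≤ 2. For the lower bound, G contains the cycle c–b–f–d–a–e–c, so G is not a forest; only forests have treewidth ≤ 1, hence tw(G) ≥ 2. Combining the bounds, tw(G) = 2.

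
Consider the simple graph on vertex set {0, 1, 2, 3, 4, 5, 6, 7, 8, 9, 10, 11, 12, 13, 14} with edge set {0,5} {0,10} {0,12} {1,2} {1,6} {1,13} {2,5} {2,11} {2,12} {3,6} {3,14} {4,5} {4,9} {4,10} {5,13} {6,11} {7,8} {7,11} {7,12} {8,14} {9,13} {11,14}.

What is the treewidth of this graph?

3

A width-3 tree decomposition is:
Bags: B1 = {0, 4, 9, 10}  B2 = {0, 4, 5, 9}  B3 = {0, 5, 9, 13}  B4 = {0, 5, 12, 13}  B5 = {2, 5, 12, 13}  B6 = {1, 2, 12, 13}  B7 = {1, 2, 7, 12}  B8 = {1, 2, 7, 11}  B9 = {1, 6, 7, 11}  B10 = {6, 7, 8, 11}  B11 = {6, 8, 11, 14}  B12 = {3, 6, 8, 14}
Tree: B1–B2, B2–B3, B3–B4, B4–B5, B5–B6, B6–B7, B7–B8, B8–B9, B9–B10, B10–B11, B11–B12
Each bag holds 4 vertices, so the decomposition has width 3, which upper-bounds the treewidth. For the lower bound: the 4 vertex sets {4,9,10}, {0}, {5}, {1,2,12,13} are disjoint, each induces a connected subgraph, and every pair is joined by at least one edge of G. Contracting each set to a single vertex therefore yields K_{4} as a minor, and since treewidth is minor-monotone, tw(G) ≥ tw(K_{4}) = 3. Hence tw(G) = 3 exactly.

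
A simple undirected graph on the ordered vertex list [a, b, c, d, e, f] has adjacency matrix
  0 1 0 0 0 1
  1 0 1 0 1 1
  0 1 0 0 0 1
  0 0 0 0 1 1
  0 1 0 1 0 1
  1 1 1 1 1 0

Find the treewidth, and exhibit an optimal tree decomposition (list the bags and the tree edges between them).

Each bag holds 3 vertices, so the decomposition has width 2, which upper-bounds the treewidth. On the other hand G contains the 3-clique {d, e, f}. A clique must lie in a single bag of any decomposition, so no decomposition can have width below 2. Hence tw(G) = 2 exactly.

Treewidth 2.
One such decomposition:
Bags: B1 = {a, b, f}  B2 = {b, e, f}  B3 = {d, e, f}  B4 = {b, c, f}
Tree: B1–B2, B2–B3, B1–B4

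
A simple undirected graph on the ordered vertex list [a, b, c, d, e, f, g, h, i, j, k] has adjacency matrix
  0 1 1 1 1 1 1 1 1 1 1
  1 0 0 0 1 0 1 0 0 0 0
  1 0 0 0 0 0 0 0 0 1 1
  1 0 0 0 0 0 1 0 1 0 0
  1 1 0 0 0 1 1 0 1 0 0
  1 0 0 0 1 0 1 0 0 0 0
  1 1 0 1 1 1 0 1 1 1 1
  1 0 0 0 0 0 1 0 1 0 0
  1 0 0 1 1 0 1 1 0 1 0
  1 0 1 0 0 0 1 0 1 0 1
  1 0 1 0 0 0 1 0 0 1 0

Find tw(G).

A width-3 tree decomposition is:
Bags: B1 = {a, e, f, g}  B2 = {a, e, g, i}  B3 = {a, d, g, i}  B4 = {a, g, i, j}  B5 = {a, g, j, k}  B6 = {a, g, h, i}  B7 = {a, c, j, k}  B8 = {a, b, e, g}
Tree: B1–B2, B2–B3, B2–B4, B4–B5, B4–B6, B5–B7, B1–B8
Each bag holds 4 vertices, so the decomposition has width 3, which upper-bounds the treewidth. Conversely, {a, e, f, g} is a clique of size 4, and the vertices of any clique must share a bag in every tree decomposition; so some bag has ≥ 4 vertices and tw(G) ≥ 3. The upper and lower bounds meet at 3, so that is the treewidth.

3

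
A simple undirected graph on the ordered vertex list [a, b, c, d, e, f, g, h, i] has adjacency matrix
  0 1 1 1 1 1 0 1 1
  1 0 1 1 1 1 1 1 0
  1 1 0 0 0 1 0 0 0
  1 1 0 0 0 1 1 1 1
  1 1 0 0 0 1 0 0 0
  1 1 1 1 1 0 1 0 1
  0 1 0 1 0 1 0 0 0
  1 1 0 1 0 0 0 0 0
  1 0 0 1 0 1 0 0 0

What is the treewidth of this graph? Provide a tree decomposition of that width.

Treewidth 3.
One optimal decomposition is:
Bags: B1 = {a, b, c, f}  B2 = {a, b, d, f}  B3 = {a, b, d, h}  B4 = {a, d, f, i}  B5 = {b, d, f, g}  B6 = {a, b, e, f}
Tree: B1–B2, B2–B3, B2–B4, B2–B5, B1–B6

Every bag has size at most 4, so the width is 4 − 1 = 3 and tw(G) ≤ 3. For the lower bound, the 4 vertices {a, b, d, h} are pairwise adjacent, and any tree decomposition puts a clique entirely inside one bag — forcing width ≥ 3. The upper and lower bounds meet at 3, so that is the treewidth.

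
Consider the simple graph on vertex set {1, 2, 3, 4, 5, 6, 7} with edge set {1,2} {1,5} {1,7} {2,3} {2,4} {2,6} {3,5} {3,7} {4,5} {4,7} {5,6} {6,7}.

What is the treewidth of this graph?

3

A width-3 tree decomposition is:
Bags: B1 = {2, 3, 5, 7}  B2 = {2, 5, 6, 7}  B3 = {2, 4, 5, 7}  B4 = {1, 2, 5, 7}
Tree: B1–B2, B2–B3, B3–B4
Each bag holds 4 vertices, so the decomposition has width 3, which upper-bounds the treewidth. For the lower bound: the 4 vertex sets {3,5}, {2,6}, {7}, {4} are disjoint, each induces a connected subgraph, and every pair is joined by at least one edge of G. Contracting each set to a single vertex therefore yields K_{4} as a minor, and since treewidth is minor-monotone, tw(G) ≥ tw(K_{4}) = 3. The upper and lower bounds meet at 3, so that is the treewidth.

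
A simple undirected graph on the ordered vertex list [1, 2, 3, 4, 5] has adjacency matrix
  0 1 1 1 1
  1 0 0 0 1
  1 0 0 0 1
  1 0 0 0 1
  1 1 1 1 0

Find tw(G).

A width-2 tree decomposition is:
Bags: B1 = {1, 2, 5}  B2 = {1, 4, 5}  B3 = {1, 3, 5}
Tree: B1–B2, B1–B3
Each bag holds 3 vertices, so the decomposition has width 2, which upper-bounds the treewidth. Conversely, {1, 2, 5} is a clique of size 3, and the vertices of any clique must share a bag in every tree decomposition; so some bag has ≥ 3 vertices and tw(G) ≥ 2. Therefore the treewidth is 2.

2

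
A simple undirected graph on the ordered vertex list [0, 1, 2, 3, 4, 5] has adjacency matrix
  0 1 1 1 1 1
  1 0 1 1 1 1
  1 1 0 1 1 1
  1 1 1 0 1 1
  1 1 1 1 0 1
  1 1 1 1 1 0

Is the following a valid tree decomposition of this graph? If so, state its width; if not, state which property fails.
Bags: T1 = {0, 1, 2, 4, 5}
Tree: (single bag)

No — vertex 3 appears in no bag.

A tree decomposition must satisfy three properties: every vertex lies in some bag; for every edge, both endpoints lie together in some bag; and for every vertex, the bags containing it form a connected subtree. Here vertex 3 appears in no bag, so the decomposition is invalid.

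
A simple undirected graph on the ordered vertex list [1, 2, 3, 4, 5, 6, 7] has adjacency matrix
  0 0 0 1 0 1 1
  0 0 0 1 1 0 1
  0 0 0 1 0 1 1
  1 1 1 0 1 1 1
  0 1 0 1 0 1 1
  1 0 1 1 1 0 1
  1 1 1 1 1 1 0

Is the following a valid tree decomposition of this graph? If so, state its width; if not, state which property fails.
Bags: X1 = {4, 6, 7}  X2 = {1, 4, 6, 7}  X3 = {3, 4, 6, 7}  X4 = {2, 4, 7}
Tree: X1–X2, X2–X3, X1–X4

No — vertex 5 appears in no bag.

A tree decomposition must satisfy three properties: every vertex lies in some bag; for every edge, both endpoints lie together in some bag; and for every vertex, the bags containing it form a connected subtree. Here vertex 5 appears in no bag, so the decomposition is invalid.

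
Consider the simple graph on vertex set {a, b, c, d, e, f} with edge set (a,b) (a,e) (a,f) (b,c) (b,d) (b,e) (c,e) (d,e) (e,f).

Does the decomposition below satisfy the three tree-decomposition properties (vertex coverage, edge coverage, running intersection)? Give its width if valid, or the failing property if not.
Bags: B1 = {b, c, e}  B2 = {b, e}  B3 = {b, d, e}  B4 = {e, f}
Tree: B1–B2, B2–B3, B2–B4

A tree decomposition must satisfy three properties: every vertex lies in some bag; for every edge, both endpoints lie together in some bag; and for every vertex, the bags containing it form a connected subtree. Here vertex a appears in no bag, so the decomposition is invalid.

No — vertex a appears in no bag.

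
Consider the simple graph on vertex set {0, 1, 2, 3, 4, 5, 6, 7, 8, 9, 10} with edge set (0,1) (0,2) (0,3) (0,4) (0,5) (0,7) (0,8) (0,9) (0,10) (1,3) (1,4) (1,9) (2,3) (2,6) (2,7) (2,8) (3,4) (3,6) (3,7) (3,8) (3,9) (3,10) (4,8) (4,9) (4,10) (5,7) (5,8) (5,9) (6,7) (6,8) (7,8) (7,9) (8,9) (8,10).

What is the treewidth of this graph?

A width-4 tree decomposition is:
Bags: B1 = {2, 3, 6, 7, 8}  B2 = {0, 2, 3, 7, 8}  B3 = {0, 3, 7, 8, 9}  B4 = {0, 3, 4, 8, 9}  B5 = {0, 1, 3, 4, 9}  B6 = {0, 5, 7, 8, 9}  B7 = {0, 3, 4, 8, 10}
Tree: B1–B2, B2–B3, B3–B4, B4–B5, B3–B6, B4–B7
The largest bag has 5 vertices, giving width 4; this decomposition certifies tw(G) ≤ 4. On the other hand G contains the 5-clique {0, 2, 3, 7, 8}. A clique must lie in a single bag of any decomposition, so no decomposition can have width below 4. The upper and lower bounds meet at 4, so that is the treewidth.

4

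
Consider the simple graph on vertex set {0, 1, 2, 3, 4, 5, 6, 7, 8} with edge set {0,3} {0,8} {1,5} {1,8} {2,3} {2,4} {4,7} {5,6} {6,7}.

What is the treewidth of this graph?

2

A width-2 tree decomposition is:
Bags: B1 = {5, 6, 7}  B2 = {4, 5, 7}  B3 = {2, 4, 5}  B4 = {2, 3, 5}  B5 = {0, 3, 5}  B6 = {0, 5, 8}  B7 = {1, 5, 8}
Tree: B1–B2, B2–B3, B3–B4, B4–B5, B5–B6, B6–B7
Each bag holds 3 vertices, so the decomposition has width 2, which upper-bounds the treewidth. For the lower bound, G contains the cycle 5–6–7–4–2–3–0–8–1–5, so G is not a forest; only forests have treewidth ≤ 1, hence tw(G) ≥ 2. The upper and lower bounds meet at 2, so that is the treewidth.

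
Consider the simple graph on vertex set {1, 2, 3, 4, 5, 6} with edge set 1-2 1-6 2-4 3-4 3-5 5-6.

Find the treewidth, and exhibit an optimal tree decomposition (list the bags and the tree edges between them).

Every bag has size at most 3, so the width is 3 − 1 = 2 and tw(G) ≤ 2. The edges 2–1–6–5–3–4–2 form a cycle, so G is not a tree and its treewidth is at least 2. Combining the bounds, tw(G) = 2.

Treewidth 2.
One optimal decomposition is:
Bags: B1 = {1, 2, 6}  B2 = {2, 5, 6}  B3 = {2, 3, 5}  B4 = {2, 3, 4}
Tree: B1–B2, B2–B3, B3–B4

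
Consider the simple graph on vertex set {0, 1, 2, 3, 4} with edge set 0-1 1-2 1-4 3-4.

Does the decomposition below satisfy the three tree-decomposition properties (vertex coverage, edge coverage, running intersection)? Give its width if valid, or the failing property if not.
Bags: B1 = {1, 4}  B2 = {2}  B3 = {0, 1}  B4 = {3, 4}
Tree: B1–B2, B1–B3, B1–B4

A tree decomposition must satisfy three properties: every vertex lies in some bag; for every edge, both endpoints lie together in some bag; and for every vertex, the bags containing it form a connected subtree. Here edge (1,2) lies in no bag, so the decomposition is invalid.

No — edge (1,2) lies in no bag.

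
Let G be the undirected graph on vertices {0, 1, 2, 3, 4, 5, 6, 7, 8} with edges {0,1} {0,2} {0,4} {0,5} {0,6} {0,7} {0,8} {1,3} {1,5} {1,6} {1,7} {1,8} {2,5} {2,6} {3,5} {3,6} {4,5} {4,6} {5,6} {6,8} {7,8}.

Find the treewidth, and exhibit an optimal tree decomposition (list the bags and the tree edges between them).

Treewidth 3.
Bags: B1 = {0, 2, 5, 6}  B2 = {0, 1, 5, 6}  B3 = {1, 3, 5, 6}  B4 = {0, 4, 5, 6}  B5 = {0, 1, 6, 8}  B6 = {0, 1, 7, 8}
Tree: B1–B2, B2–B3, B2–B4, B2–B5, B5–B6

Every bag has size at most 4, so the width is 4 − 1 = 3 and tw(G) ≤ 3. For the lower bound, the 4 vertices {0, 1, 6, 8} are pairwise adjacent, and any tree decomposition puts a clique entirely inside one bag — forcing width ≥ 3. The upper and lower bounds meet at 3, so that is the treewidth.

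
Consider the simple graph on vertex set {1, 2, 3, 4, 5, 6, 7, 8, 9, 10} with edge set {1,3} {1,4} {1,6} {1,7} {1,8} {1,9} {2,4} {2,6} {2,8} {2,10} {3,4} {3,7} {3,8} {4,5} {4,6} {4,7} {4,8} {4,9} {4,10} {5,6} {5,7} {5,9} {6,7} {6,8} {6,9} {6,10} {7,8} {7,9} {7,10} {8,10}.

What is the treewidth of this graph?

A width-4 tree decomposition is:
Bags: B1 = {1, 4, 6, 7, 8}  B2 = {1, 4, 6, 7, 9}  B3 = {4, 6, 7, 8, 10}  B4 = {4, 5, 6, 7, 9}  B5 = {2, 4, 6, 8, 10}  B6 = {1, 3, 4, 7, 8}
Tree: B1–B2, B1–B3, B2–B4, B3–B5, B1–B6
Every bag has size at most 5, so the width is 5 − 1 = 4 and tw(G) ≤ 4. For the lower bound, the 5 vertices {1, 3, 4, 7, 8} are pairwise adjacent, and any tree decomposition puts a clique entirely inside one bag — forcing width ≥ 4. The upper and lower bounds meet at 4, so that is the treewidth.

4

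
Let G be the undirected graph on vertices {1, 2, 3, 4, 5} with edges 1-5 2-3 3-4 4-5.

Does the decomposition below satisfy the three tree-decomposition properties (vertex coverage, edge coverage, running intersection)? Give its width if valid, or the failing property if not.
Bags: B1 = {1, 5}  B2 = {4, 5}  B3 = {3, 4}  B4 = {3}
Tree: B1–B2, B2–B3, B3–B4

A tree decomposition must satisfy three properties: every vertex lies in some bag; for every edge, both endpoints lie together in some bag; and for every vertex, the bags containing it form a connected subtree. Here vertex 2 appears in no bag, so the decomposition is invalid.

No — vertex 2 appears in no bag.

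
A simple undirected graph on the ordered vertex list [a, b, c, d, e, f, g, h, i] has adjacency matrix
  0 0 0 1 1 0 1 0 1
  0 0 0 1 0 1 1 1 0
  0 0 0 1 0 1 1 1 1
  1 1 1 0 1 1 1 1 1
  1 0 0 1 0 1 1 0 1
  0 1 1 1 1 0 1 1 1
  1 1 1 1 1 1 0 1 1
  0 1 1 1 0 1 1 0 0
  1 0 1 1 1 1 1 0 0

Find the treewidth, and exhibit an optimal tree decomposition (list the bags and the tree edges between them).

Treewidth 4.
One such decomposition:
Bags: B1 = {d, e, f, g, i}  B2 = {c, d, f, g, i}  B3 = {a, d, e, g, i}  B4 = {c, d, f, g, h}  B5 = {b, d, f, g, h}
Tree: B1–B2, B1–B3, B2–B4, B4–B5

Each bag holds 5 vertices, so the decomposition has width 4, which upper-bounds the treewidth. On the other hand G contains the 5-clique {a, d, e, g, i}. A clique must lie in a single bag of any decomposition, so no decomposition can have width below 4. Combining the bounds, tw(G) = 4.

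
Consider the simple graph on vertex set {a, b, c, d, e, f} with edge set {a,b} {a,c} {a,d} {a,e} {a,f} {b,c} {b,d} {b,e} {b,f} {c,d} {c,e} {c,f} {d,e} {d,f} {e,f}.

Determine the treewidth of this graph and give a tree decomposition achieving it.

Treewidth 5.
One optimal decomposition is:
Bags: B1 = {a, b, c, d, e, f}
Tree: (single bag)

With just one bag of size 6, the width is 6 − 1 = 5, so tw(G) ≤ 5. For the lower bound, the 6 vertices {a, b, c, d, e, f} are pairwise adjacent, and any tree decomposition puts a clique entirely inside one bag — forcing width ≥ 5. Hence tw(G) = 5 exactly.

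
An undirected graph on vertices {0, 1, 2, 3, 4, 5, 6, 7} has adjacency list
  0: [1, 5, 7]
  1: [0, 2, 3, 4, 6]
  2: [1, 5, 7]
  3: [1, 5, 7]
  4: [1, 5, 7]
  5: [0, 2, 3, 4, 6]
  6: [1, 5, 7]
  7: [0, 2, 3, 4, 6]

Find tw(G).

3

A width-3 tree decomposition is:
Bags: B1 = {1, 4, 5, 7}  B2 = {1, 3, 5, 7}  B3 = {1, 2, 5, 7}  B4 = {0, 1, 5, 7}  B5 = {1, 5, 6, 7}
Tree: B1–B2, B2–B3, B3–B4, B4–B5
Every bag has size at most 4, so the width is 4 − 1 = 3 and tw(G) ≤ 3. For the lower bound: the 4 vertex sets {1,4}, {3,5}, {7}, {2} are disjoint, each induces a connected subgraph, and every pair is joined by at least one edge of G. Contracting each set to a single vertex therefore yields K_{4} as a minor, and since treewidth is minor-monotone, tw(G) ≥ tw(K_{4}) = 3. Combining the bounds, tw(G) = 3.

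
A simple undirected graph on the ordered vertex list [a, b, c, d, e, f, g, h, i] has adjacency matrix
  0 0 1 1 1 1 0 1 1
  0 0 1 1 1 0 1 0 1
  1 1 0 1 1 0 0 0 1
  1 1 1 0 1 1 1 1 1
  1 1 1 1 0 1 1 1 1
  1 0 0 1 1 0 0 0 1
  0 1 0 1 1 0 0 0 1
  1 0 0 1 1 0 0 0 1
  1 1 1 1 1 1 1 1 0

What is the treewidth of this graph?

A width-4 tree decomposition is:
Bags: B1 = {b, c, d, e, i}  B2 = {a, c, d, e, i}  B3 = {b, d, e, g, i}  B4 = {a, d, e, h, i}  B5 = {a, d, e, f, i}
Tree: B1–B2, B1–B3, B2–B4, B4–B5
The largest bag has 5 vertices, giving width 4; this decomposition certifies tw(G) ≤ 4. On the other hand G contains the 5-clique {b, d, e, g, i}. A clique must lie in a single bag of any decomposition, so no decomposition can have width below 4. The upper and lower bounds meet at 4, so that is the treewidth.

4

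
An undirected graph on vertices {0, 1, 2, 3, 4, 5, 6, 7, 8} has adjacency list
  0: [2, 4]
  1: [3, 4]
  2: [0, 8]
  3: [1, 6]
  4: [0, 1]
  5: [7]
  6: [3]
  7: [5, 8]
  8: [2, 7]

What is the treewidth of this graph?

A width-1 tree decomposition is:
Bags: B1 = {3, 6}  B2 = {1, 3}  B3 = {1, 4}  B4 = {0, 4}  B5 = {0, 2}  B6 = {2, 8}  B7 = {7, 8}  B8 = {5, 7}
Tree: B1–B2, B2–B3, B3–B4, B4–B5, B5–B6, B6–B7, B7–B8
Each bag holds 2 vertices, so the decomposition has width 1, which upper-bounds the treewidth. Since G has at least one edge (e.g. 6–3), it is not an edgeless graph, so tw(G) ≥ 1. The upper and lower bounds meet at 1, so that is the treewidth.

1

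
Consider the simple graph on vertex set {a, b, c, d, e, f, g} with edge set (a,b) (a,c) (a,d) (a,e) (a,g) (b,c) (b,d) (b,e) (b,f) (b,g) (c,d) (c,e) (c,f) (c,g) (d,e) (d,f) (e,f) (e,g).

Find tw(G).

4

A width-4 tree decomposition is:
Bags: B1 = {b, c, d, e, f}  B2 = {a, b, c, d, e}  B3 = {a, b, c, e, g}
Tree: B1–B2, B2–B3
Each bag holds 5 vertices, so the decomposition has width 4, which upper-bounds the treewidth. Conversely, {b, c, d, e, f} is a clique of size 5, and the vertices of any clique must share a bag in every tree decomposition; so some bag has ≥ 5 vertices and tw(G) ≥ 4. Therefore the treewidth is 4.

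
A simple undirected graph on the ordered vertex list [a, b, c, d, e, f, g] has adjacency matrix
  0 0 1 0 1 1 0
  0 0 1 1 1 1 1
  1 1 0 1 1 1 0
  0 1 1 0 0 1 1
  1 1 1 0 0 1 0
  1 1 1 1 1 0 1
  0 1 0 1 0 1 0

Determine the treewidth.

3

A width-3 tree decomposition is:
Bags: B1 = {b, c, d, f}  B2 = {b, c, e, f}  B3 = {a, c, e, f}  B4 = {b, d, f, g}
Tree: B1–B2, B2–B3, B1–B4
Every bag has size at most 4, so the width is 4 − 1 = 3 and tw(G) ≤ 3. Conversely, {a, c, e, f} is a clique of size 4, and the vertices of any clique must share a bag in every tree decomposition; so some bag has ≥ 4 vertices and tw(G) ≥ 3. Hence tw(G) = 3 exactly.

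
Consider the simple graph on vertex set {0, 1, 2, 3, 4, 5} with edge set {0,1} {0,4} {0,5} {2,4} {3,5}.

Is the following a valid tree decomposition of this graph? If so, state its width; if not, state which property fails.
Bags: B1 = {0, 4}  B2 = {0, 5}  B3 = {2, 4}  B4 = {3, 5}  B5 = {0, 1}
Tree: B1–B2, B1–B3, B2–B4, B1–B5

Vertex coverage: the bags together contain {0, 1, 2, 3, 4, 5}, the full vertex set. Edge coverage: each edge of G has both endpoints in at least one bag. Running intersection: for every vertex, the bags containing it form a connected subtree. All three properties hold, so this is a valid tree decomposition of width max|bag| − 1 = 1, and hence tw(G) ≤ 1.

Yes; width 1.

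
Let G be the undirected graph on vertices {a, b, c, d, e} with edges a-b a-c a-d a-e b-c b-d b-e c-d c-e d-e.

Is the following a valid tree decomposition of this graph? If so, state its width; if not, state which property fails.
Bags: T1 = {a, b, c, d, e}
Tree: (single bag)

Vertex coverage: the bags together contain {a, b, c, d, e}, the full vertex set. Edge coverage: each edge of G has both endpoints in at least one bag. Running intersection: for every vertex, the bags containing it form a connected subtree. All three properties hold, so this is a valid tree decomposition of width max|bag| − 1 = 4, and hence tw(G) ≤ 4.

Yes; width 4.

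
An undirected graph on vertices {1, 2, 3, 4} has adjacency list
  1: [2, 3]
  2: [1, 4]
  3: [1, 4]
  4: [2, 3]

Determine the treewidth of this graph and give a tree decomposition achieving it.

The largest bag has 3 vertices, giving width 2; this decomposition certifies tw(G) ≤ 2. For the lower bound, G contains the cycle 3–1–2–4–3, so G is not a forest; only forests have treewidth ≤ 1, hence tw(G) ≥ 2. Combining the bounds, tw(G) = 2.

Treewidth 2.
Bags: B1 = {1, 2, 3}  B2 = {2, 3, 4}
Tree: B1–B2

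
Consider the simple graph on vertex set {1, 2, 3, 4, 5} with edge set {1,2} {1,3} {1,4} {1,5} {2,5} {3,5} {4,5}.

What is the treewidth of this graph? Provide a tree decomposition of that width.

Treewidth 2.
Bags: B1 = {1, 4, 5}  B2 = {1, 2, 5}  B3 = {1, 3, 5}
Tree: B1–B2, B1–B3

Each bag holds 3 vertices, so the decomposition has width 2, which upper-bounds the treewidth. For the lower bound, the 3 vertices {1, 2, 5} are pairwise adjacent, and any tree decomposition puts a clique entirely inside one bag — forcing width ≥ 2. Hence tw(G) = 2 exactly.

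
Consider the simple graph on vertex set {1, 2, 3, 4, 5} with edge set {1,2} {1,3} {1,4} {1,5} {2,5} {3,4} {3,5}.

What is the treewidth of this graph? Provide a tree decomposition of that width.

Treewidth 2.
One optimal decomposition is:
Bags: B1 = {1, 3, 5}  B2 = {1, 3, 4}  B3 = {1, 2, 5}
Tree: B1–B2, B1–B3

Each bag holds 3 vertices, so the decomposition has width 2, which upper-bounds the treewidth. For the lower bound, the 3 vertices {1, 2, 5} are pairwise adjacent, and any tree decomposition puts a clique entirely inside one bag — forcing width ≥ 2. Therefore the treewidth is 2.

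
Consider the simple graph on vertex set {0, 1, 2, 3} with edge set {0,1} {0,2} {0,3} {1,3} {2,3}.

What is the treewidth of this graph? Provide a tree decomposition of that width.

Treewidth 2.
One optimal decomposition is:
Bags: B1 = {0, 1, 3}  B2 = {0, 2, 3}
Tree: B1–B2

Each bag holds 3 vertices, so the decomposition has width 2, which upper-bounds the treewidth. Conversely, {0, 1, 3} is a clique of size 3, and the vertices of any clique must share a bag in every tree decomposition; so some bag has ≥ 3 vertices and tw(G) ≥ 2. Hence tw(G) = 2 exactly.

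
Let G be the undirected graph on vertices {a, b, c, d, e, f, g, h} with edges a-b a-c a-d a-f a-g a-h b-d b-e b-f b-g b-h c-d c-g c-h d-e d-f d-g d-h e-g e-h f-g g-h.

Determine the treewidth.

4

A width-4 tree decomposition is:
Bags: B1 = {a, b, d, g, h}  B2 = {a, c, d, g, h}  B3 = {b, d, e, g, h}  B4 = {a, b, d, f, g}
Tree: B1–B2, B1–B3, B1–B4
Every bag has size at most 5, so the width is 5 − 1 = 4 and tw(G) ≤ 4. On the other hand G contains the 5-clique {b, d, e, g, h}. A clique must lie in a single bag of any decomposition, so no decomposition can have width below 4. The upper and lower bounds meet at 4, so that is the treewidth.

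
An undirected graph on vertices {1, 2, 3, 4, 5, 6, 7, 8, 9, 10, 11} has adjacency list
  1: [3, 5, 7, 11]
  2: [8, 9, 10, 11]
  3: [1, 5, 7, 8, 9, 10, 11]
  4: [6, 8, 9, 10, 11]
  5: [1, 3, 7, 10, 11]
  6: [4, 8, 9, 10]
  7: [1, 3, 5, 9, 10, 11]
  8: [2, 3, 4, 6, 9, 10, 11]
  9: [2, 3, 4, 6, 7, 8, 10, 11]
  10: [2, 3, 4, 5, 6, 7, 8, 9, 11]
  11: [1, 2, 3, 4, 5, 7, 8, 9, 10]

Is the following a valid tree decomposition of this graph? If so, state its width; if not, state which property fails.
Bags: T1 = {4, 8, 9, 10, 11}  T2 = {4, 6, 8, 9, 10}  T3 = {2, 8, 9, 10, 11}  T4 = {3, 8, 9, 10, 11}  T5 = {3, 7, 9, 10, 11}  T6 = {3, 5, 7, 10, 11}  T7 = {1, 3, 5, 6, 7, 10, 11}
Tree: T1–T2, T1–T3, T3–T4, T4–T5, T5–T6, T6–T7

No — bags containing vertex 6 are not connected in the tree.

A tree decomposition must satisfy three properties: every vertex lies in some bag; for every edge, both endpoints lie together in some bag; and for every vertex, the bags containing it form a connected subtree. Here bags containing vertex 6 are not connected in the tree, so the decomposition is invalid.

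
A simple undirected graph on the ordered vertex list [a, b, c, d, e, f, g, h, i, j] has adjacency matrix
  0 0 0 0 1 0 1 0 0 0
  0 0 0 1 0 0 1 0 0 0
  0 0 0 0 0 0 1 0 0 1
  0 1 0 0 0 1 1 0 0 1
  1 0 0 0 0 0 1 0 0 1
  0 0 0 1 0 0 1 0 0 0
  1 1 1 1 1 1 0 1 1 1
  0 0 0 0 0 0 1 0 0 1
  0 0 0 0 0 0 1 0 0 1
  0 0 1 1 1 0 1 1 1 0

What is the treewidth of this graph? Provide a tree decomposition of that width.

Treewidth 2.
Bags: B1 = {c, g, j}  B2 = {g, i, j}  B3 = {d, g, j}  B4 = {g, h, j}  B5 = {d, f, g}  B6 = {e, g, j}  B7 = {b, d, g}  B8 = {a, e, g}
Tree: B1–B2, B1–B3, B3–B4, B3–B5, B3–B6, B5–B7, B6–B8

The largest bag has 3 vertices, giving width 2; this decomposition certifies tw(G) ≤ 2. Conversely, {a, e, g} is a clique of size 3, and the vertices of any clique must share a bag in every tree decomposition; so some bag has ≥ 3 vertices and tw(G) ≥ 2. The upper and lower bounds meet at 2, so that is the treewidth.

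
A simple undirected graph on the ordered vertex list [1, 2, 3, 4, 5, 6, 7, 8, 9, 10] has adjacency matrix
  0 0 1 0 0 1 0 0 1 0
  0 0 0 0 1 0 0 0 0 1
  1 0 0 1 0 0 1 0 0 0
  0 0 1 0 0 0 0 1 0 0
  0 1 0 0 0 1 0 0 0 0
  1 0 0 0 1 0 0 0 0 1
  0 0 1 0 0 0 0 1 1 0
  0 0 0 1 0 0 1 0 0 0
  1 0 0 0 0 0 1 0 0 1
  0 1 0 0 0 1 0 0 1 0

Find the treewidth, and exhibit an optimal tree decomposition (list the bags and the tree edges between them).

The largest bag has 3 vertices, giving width 2; this decomposition certifies tw(G) ≤ 2. Since 4–8–7–3–4 is a cycle in G, G is not acyclic. Forests are exactly the graphs of treewidth ≤ 1, so tw(G) ≥ 2. Combining the bounds, tw(G) = 2.

Treewidth 2.
Bags: B1 = {3, 4, 8}  B2 = {3, 7, 8}  B3 = {1, 3, 7}  B4 = {1, 7, 9}  B5 = {1, 6, 9}  B6 = {6, 9, 10}  B7 = {5, 6, 10}  B8 = {2, 5, 10}
Tree: B1–B2, B2–B3, B3–B4, B4–B5, B5–B6, B6–B7, B7–B8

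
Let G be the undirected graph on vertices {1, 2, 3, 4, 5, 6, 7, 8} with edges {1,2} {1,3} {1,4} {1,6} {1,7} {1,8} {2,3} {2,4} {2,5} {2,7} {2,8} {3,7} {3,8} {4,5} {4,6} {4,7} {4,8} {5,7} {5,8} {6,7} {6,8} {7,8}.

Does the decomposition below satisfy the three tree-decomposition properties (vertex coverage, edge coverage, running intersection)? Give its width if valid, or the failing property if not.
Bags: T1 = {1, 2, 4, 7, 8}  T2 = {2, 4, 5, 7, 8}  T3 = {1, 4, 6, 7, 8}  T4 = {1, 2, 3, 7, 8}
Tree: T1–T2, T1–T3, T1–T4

Vertex coverage: the bags together contain {1, 2, 3, 4, 5, 6, 7, 8}, the full vertex set. Edge coverage: each edge of G has both endpoints in at least one bag. Running intersection: for every vertex, the bags containing it form a connected subtree. All three properties hold, so this is a valid tree decomposition of width max|bag| − 1 = 4, and hence tw(G) ≤ 4.

Yes; width 4.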